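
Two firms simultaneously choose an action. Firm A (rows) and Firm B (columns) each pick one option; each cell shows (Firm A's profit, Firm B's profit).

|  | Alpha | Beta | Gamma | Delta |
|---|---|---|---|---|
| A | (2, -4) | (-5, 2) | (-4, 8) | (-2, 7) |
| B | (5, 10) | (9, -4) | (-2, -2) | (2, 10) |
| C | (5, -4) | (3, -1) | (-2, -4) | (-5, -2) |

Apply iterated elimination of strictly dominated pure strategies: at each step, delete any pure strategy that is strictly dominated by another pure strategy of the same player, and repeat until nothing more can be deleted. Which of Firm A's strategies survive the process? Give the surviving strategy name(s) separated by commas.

For Firm A, B strictly dominates A on the remaining columns (Alpha: 5>2, Beta: 9>-5, Gamma: -2>-4, Delta: 2>-2); eliminate A.
Firm B's strategy Gamma is strictly dominated by Delta (B: 10>-2, C: -2>-4) and is removed.
Among the remaining strategies, none is strictly dominated by another pure strategy of the same player, so the elimination stops.
Surviving strategies — Firm A: {B, C}; Firm B: {Alpha, Beta, Delta}.

B, C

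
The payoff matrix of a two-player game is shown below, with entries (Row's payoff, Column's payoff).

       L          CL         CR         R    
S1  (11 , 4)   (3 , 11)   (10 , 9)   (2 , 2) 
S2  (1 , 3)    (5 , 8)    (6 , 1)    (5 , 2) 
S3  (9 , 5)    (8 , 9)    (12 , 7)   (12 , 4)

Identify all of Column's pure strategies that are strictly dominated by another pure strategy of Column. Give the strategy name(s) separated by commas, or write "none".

CL strictly dominates L — S1: 11>4, S2: 8>3, S3: 9>5.
CL is not dominated — it holds its own against L at S1 (11>4); CR at S1 (11>9); R at S1 (11>2).
CR is strictly dominated by CL (S1: 11>9, S2: 8>1, S3: 9>7).
R is strictly dominated by L (S1: 4>2, S2: 3>2, S3: 5>4).

L, CR, R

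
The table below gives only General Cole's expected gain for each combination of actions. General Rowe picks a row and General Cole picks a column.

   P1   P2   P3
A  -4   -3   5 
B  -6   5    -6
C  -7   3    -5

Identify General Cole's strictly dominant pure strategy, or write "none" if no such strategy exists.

P1 fails to dominate P2 at A (-4<-3).
P2 fails to dominate P3 at A (-3<5).
P3 fails to dominate P1 at B (-6=-6).
No single strategy dominates all the others.

none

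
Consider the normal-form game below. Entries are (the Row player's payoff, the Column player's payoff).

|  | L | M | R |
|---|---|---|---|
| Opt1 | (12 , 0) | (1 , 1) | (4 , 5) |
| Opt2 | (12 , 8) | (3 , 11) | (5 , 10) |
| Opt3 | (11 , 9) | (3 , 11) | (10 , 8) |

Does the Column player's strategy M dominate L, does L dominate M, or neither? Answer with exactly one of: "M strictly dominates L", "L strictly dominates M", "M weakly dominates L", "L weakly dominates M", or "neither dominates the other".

M's payoffs vs L's, by the Row player's action — Opt1: 1>0, Opt2: 11>8, Opt3: 11>9.
M gives a strictly higher payoff against every action of the Row player, so M strictly dominates L.

M strictly dominates L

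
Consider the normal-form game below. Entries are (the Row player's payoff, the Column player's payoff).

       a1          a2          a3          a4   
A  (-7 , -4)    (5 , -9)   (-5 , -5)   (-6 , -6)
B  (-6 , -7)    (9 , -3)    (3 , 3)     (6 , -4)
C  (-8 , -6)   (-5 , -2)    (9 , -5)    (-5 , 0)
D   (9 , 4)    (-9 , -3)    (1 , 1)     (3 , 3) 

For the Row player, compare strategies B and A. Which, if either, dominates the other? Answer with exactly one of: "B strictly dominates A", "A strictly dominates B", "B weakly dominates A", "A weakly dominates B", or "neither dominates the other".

B's payoffs vs A's, by the Column player's action — a1: -6>-7, a2: 9>5, a3: 3>-5, a4: 6>-6.
Every comparison favours B, so B strictly dominates A.

B strictly dominates A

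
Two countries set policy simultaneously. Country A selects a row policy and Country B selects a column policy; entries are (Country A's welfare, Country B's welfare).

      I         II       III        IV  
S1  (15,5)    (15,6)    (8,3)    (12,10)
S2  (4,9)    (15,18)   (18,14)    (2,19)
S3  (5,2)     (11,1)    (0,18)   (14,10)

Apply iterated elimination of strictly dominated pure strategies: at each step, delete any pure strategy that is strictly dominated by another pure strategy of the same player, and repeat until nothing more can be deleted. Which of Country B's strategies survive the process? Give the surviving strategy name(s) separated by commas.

Column I is eliminated: IV beats it against every remaining row (S1: 10>5, S2: 19>9, S3: 10>2).
Country B's strategy II is strictly dominated by IV (S1: 10>6, S2: 19>18, S3: 10>1) and is removed.
Among the remaining strategies, none is strictly dominated by another pure strategy of the same player, so the elimination stops.
Surviving strategies — Country A: {S1, S2, S3}; Country B: {III, IV}.

III, IV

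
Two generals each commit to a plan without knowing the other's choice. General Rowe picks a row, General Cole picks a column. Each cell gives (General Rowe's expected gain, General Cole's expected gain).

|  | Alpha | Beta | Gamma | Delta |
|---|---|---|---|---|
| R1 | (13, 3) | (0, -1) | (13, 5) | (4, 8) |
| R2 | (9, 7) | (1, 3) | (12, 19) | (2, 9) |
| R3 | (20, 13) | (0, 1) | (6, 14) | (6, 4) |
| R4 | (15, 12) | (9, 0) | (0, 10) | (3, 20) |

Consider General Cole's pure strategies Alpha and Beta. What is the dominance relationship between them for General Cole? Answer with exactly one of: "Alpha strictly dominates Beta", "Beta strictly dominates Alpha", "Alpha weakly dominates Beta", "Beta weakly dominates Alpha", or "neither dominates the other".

Alpha strictly dominates Beta

Alpha's payoffs vs Beta's, by General Rowe's action — R1: 3>-1, R2: 7>3, R3: 13>1, R4: 12>0.
Every comparison favours Alpha, so Alpha strictly dominates Beta.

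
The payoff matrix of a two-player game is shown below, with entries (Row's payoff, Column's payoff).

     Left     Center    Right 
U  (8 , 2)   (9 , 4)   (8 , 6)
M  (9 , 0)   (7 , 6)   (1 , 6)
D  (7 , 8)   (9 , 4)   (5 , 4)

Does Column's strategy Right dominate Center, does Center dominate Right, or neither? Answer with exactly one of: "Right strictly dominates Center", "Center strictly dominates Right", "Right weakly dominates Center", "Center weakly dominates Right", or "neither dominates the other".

Right's payoffs vs Center's, by Row's action — U: 6>4, M: 6=6, D: 4=4.
Right is at least as good everywhere and strictly better somewhere (tied only at M, D), so Right weakly but not strictly dominates Center.

Right weakly dominates Center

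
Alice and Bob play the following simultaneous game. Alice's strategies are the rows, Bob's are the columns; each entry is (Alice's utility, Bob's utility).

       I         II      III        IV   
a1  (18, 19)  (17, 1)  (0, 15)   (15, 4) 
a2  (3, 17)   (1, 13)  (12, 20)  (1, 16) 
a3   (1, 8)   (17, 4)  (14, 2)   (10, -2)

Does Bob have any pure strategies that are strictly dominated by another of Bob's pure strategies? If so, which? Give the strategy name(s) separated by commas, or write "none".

II, IV

Nothing dominates I: II at a1 (19>1); III at a1 (19>15); IV at a1 (19>4).
I strictly dominates II — a1: 19>1, a2: 17>13, a3: 8>4.
III: no other strategy beats it everywhere (I at a2 (20>17); II at a1 (15>1); IV at a1 (15>4)).
I strictly dominates IV — a1: 19>4, a2: 17>16, a3: 8>-2.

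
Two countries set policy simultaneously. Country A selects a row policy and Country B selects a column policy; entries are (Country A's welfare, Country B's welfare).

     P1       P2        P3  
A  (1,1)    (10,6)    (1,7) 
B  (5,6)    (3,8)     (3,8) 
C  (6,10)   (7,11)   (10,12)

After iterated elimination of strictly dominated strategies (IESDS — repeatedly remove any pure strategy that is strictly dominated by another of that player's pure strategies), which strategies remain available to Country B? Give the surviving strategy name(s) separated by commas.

Country A's strategy B is strictly dominated by C (P1: 6>5, P2: 7>3, P3: 10>3) and is removed.
For Country B, P2 strictly dominates P1 on the remaining rows (A: 6>1, C: 11>10); eliminate P1.
Country B's strategy P2 is strictly dominated by P3 (A: 7>6, C: 12>11) and is removed.
Country A's strategy A is strictly dominated by C (P3: 10>1) and is removed.
Among the remaining strategies, none is strictly dominated by another pure strategy of the same player, so the elimination stops.
Surviving strategies — Country A: {C}; Country B: {P3}.

P3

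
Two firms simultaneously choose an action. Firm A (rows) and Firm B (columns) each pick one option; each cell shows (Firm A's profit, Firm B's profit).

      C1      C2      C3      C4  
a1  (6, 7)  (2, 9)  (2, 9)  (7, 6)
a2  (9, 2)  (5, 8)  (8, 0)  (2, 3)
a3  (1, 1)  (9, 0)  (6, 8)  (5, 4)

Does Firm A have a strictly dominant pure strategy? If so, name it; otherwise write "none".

a1 fails to dominate a2 at C1 (6<9).
a2 fails to dominate a1 at C4 (2<7).
a3 fails to dominate a1 at C1 (1<6).
No single strategy dominates all the others.

none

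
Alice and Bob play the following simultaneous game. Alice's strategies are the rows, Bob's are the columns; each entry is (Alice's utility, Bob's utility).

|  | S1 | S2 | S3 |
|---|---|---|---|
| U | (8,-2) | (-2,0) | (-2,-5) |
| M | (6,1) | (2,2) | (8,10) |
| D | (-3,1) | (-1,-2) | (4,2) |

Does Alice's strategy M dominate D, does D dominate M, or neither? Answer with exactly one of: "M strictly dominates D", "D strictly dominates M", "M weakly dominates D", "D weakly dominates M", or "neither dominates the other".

M strictly dominates D

M's payoffs vs D's, by Bob's action — S1: 6>-3, S2: 2>-1, S3: 8>4.
Every comparison favours M, so M strictly dominates D.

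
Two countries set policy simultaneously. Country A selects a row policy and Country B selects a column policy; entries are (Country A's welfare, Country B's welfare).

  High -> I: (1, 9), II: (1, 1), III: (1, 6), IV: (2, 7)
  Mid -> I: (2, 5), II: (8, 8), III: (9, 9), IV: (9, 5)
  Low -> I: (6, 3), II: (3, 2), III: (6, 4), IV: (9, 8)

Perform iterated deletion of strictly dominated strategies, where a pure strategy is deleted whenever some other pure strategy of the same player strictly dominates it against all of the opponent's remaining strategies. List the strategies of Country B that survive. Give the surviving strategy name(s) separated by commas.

III, IV

Row High is eliminated: Mid beats it against every remaining column (I: 2>1, II: 8>1, III: 9>1, IV: 9>2).
For Country B, III strictly dominates I on the remaining rows (Mid: 9>5, Low: 4>3); eliminate I.
Country B's strategy II is strictly dominated by III (Mid: 9>8, Low: 4>2) and is removed.
Among the remaining strategies, none is strictly dominated by another pure strategy of the same player, so the elimination stops.
Surviving strategies — Country A: {Mid, Low}; Country B: {III, IV}.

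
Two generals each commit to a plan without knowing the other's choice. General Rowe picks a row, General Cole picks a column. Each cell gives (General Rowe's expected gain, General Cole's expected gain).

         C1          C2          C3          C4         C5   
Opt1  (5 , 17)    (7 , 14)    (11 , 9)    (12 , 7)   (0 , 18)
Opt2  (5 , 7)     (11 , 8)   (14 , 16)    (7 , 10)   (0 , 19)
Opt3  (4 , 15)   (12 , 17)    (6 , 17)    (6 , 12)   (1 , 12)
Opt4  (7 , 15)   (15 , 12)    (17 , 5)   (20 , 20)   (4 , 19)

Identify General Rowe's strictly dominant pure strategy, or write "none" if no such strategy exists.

Opt4 vs Opt1: C1: 7>5, C2: 15>7, C3: 17>11, C4: 20>12, C5: 4>0.
Opt4 vs Opt2: C1: 7>5, C2: 15>11, C3: 17>14, C4: 20>7, C5: 4>0.
Opt4 vs Opt3: C1: 7>4, C2: 15>12, C3: 17>6, C4: 20>6, C5: 4>1.
Opt4 strictly beats every other strategy against every opponent action, so it is strictly dominant.

Opt4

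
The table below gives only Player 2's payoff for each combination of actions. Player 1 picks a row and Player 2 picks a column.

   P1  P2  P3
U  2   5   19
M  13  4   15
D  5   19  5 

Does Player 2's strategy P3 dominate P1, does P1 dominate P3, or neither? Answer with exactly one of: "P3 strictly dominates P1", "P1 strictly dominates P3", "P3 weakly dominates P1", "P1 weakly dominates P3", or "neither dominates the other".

P3 weakly dominates P1

P3's payoffs vs P1's, by Player 1's action — U: 19>2, M: 15>13, D: 5=5.
P3 is at least as good everywhere and strictly better somewhere (tied only at D), so P3 weakly but not strictly dominates P1.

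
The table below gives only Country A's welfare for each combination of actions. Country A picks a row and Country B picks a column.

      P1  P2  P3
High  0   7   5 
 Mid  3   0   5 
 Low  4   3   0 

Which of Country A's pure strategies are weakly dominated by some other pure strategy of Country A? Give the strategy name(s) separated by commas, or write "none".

none

Nothing dominates High: Mid at P2 (7>0); Low at P2 (7>3).
Mid is not dominated — it holds its own against High at P1 (3>0); Low at P3 (5>0).
Low is not dominated — it holds its own against High at P1 (4>0); Mid at P1 (4>3).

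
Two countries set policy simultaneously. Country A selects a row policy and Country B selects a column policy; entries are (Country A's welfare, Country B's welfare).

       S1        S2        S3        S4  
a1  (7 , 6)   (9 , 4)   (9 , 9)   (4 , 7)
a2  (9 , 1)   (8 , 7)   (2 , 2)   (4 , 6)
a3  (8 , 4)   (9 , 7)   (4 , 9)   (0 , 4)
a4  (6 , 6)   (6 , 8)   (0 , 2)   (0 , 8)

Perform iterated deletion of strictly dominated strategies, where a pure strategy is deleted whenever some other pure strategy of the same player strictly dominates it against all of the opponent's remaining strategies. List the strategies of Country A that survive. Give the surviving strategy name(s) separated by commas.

a1, a2, a3

Country A's strategy a4 is strictly dominated by a1 (S1: 7>6, S2: 9>6, S3: 9>0, S4: 4>0) and is removed.
Column S1 is eliminated: S3 beats it against every remaining row (a1: 9>6, a2: 2>1, a3: 9>4).
Among the remaining strategies, none is strictly dominated by another pure strategy of the same player, so the elimination stops.
Surviving strategies — Country A: {a1, a2, a3}; Country B: {S2, S3, S4}.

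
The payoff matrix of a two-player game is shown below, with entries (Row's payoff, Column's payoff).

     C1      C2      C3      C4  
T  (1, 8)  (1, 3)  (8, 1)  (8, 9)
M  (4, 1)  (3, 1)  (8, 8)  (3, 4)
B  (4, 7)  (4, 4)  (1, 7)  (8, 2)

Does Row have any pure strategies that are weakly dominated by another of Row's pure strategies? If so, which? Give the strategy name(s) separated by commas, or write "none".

none

T: no other strategy beats it everywhere (M at C4 (8>3); B at C3 (8>1)).
M: no other strategy beats it everywhere (T at C1 (4>1); B at C3 (8>1)).
Nothing dominates B: T at C1 (4>1); M at C2 (4>3).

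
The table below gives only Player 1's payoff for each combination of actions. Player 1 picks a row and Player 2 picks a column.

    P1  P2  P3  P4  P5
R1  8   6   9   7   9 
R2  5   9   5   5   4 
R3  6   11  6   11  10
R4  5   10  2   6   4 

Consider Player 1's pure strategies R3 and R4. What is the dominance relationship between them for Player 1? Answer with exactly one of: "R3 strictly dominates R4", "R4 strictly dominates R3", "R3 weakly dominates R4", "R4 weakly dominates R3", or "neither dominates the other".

Compare R3 to R4 across each opponent action: P1: 6>5, P2: 11>10, P3: 6>2, P4: 11>6, P5: 10>4.
Every comparison favours R3, so R3 strictly dominates R4.

R3 strictly dominates R4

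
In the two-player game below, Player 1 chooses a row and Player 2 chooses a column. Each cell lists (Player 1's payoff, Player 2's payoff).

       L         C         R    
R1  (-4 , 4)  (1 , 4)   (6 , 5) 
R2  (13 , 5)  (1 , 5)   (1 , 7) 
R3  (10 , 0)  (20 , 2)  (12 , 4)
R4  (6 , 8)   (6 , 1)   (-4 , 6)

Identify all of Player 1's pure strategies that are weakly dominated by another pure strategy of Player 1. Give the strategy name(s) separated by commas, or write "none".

R3 weakly dominates R1 — L: 10>-4, C: 20>1, R: 12>6.
Nothing dominates R2: R1 at L (13>-4); R3 at L (13>10); R4 at L (13>6).
Nothing dominates R3: R1 at L (10>-4); R2 at C (20>1); R4 at L (10>6).
R4: dominated, since R3 does at least as well everywhere (L: 10>6, C: 20>6, R: 12>-4).

R1, R4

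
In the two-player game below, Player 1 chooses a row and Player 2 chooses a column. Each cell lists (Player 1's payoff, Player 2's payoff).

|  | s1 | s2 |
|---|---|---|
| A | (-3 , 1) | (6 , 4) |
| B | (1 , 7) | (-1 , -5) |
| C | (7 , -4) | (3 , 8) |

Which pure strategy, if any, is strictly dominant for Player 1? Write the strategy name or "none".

A fails to dominate B at s1 (-3<1).
B fails to dominate A at s2 (-1<6).
C fails to dominate A at s2 (3<6).
No single strategy dominates all the others.

none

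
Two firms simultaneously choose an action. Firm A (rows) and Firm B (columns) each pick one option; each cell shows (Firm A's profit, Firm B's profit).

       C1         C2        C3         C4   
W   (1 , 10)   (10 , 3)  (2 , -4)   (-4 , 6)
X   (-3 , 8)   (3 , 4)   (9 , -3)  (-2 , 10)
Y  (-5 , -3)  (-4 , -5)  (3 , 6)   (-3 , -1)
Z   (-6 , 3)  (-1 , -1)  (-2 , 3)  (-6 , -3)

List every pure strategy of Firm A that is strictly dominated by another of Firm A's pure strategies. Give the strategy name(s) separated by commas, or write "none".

W is not dominated — it holds its own against X at C1 (1>-3); Y at C1 (1>-5); Z at C1 (1>-6).
X: no other strategy beats it everywhere (W at C3 (9>2); Y at C1 (-3>-5); Z at C1 (-3>-6)).
X strictly dominates Y — C1: -3>-5, C2: 3>-4, C3: 9>3, C4: -2>-3.
W strictly dominates Z — C1: 1>-6, C2: 10>-1, C3: 2>-2, C4: -4>-6.

Y, Z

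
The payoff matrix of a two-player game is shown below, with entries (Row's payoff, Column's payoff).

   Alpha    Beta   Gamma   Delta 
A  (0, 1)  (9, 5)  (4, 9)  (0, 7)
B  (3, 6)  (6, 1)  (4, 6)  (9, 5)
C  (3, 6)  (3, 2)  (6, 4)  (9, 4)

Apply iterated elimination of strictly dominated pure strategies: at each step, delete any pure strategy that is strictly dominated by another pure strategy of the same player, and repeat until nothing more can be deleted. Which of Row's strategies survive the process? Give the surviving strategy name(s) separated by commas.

For Column, Gamma strictly dominates Beta on the remaining rows (A: 9>5, B: 6>1, C: 4>2); eliminate Beta.
For Row, C strictly dominates A on the remaining columns (Alpha: 3>0, Gamma: 6>4, Delta: 9>0); eliminate A.
For Column, Alpha strictly dominates Delta on the remaining rows (B: 6>5, C: 6>4); eliminate Delta.
Among the remaining strategies, none is strictly dominated by another pure strategy of the same player, so the elimination stops.
Surviving strategies — Row: {B, C}; Column: {Alpha, Gamma}.

B, C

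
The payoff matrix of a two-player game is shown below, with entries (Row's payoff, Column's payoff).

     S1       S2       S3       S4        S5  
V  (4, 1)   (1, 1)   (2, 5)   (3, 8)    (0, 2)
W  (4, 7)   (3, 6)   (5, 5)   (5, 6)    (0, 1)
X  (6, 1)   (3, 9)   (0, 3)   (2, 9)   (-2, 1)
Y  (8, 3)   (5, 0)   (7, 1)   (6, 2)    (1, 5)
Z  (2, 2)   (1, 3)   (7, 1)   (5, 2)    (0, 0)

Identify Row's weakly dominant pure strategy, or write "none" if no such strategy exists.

Y vs V: S1: 8>4, S2: 5>1, S3: 7>2, S4: 6>3, S5: 1>0.
Y vs W: S1: 8>4, S2: 5>3, S3: 7>5, S4: 6>5, S5: 1>0.
Y vs X: S1: 8>6, S2: 5>3, S3: 7>0, S4: 6>2, S5: 1>-2.
Y vs Z: S1: 8>2, S2: 5>1, S3: 7=7, S4: 6>5, S5: 1>0.
Y is at least as good as every other strategy against every opponent action, so it is weakly dominant.

Y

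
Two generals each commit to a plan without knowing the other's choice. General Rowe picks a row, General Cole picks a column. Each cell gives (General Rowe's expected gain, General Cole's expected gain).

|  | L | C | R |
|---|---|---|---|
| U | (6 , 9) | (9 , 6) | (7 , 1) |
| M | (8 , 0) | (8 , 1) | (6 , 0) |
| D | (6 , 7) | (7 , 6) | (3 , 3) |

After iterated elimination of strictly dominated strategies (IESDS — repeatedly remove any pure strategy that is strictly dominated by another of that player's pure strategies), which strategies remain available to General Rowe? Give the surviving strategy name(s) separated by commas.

U, M

For General Rowe, M strictly dominates D on the remaining columns (L: 8>6, C: 8>7, R: 6>3); eliminate D.
Column R is eliminated: C beats it against every remaining row (U: 6>1, M: 1>0).
Among the remaining strategies, none is strictly dominated by another pure strategy of the same player, so the elimination stops.
Surviving strategies — General Rowe: {U, M}; General Cole: {L, C}.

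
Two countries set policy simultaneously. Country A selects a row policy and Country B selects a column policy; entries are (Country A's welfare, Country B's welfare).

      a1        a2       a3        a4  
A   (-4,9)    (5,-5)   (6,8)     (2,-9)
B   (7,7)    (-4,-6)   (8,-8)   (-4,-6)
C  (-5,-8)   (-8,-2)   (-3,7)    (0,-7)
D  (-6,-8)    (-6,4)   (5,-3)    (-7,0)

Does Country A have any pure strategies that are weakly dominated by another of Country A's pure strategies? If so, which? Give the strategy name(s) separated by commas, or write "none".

Nothing dominates A: B at a2 (5>-4); C at a1 (-4>-5); D at a1 (-4>-6).
Nothing dominates B: A at a1 (7>-4); C at a1 (7>-5); D at a1 (7>-6).
C: dominated, since A does at least as well everywhere (a1: -4>-5, a2: 5>-8, a3: 6>-3, a4: 2>0).
D: dominated, since A does at least as well everywhere (a1: -4>-6, a2: 5>-6, a3: 6>5, a4: 2>-7).

C, D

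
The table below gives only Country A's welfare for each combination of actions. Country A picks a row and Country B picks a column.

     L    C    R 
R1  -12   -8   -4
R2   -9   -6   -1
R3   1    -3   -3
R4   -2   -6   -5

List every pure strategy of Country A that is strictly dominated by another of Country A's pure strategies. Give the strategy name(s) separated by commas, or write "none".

R1, R4

R1: dominated, since R2 does at least as well everywhere (L: -9>-12, C: -6>-8, R: -1>-4).
Nothing dominates R2: R1 at L (-9>-12); R3 at R (-1>-3); R4 at C (-6=-6).
Nothing dominates R3: R1 at L (1>-12); R2 at L (1>-9); R4 at L (1>-2).
R4: dominated, since R3 does at least as well everywhere (L: 1>-2, C: -3>-6, R: -3>-5).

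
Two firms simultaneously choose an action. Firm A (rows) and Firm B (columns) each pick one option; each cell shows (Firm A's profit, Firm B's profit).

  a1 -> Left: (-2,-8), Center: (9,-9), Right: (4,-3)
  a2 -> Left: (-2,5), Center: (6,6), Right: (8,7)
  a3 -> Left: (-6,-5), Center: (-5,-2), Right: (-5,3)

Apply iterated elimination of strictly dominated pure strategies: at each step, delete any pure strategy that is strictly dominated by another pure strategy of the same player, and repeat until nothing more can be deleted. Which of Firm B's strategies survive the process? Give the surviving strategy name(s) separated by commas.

Right

Firm A's strategy a3 is strictly dominated by a1 (Left: -2>-6, Center: 9>-5, Right: 4>-5) and is removed.
For Firm B, Right strictly dominates Left on the remaining rows (a1: -3>-8, a2: 7>5); eliminate Left.
Column Center is eliminated: Right beats it against every remaining row (a1: -3>-9, a2: 7>6).
For Firm A, a2 strictly dominates a1 on the remaining columns (Right: 8>4); eliminate a1.
Among the remaining strategies, none is strictly dominated by another pure strategy of the same player, so the elimination stops.
Surviving strategies — Firm A: {a2}; Firm B: {Right}.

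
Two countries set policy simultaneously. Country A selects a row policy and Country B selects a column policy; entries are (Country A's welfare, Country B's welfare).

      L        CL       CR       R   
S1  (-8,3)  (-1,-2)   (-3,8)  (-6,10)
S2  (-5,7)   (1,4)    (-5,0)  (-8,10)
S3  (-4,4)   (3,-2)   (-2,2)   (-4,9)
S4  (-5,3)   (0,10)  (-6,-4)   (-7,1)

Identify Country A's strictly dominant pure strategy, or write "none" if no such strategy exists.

S3

S3 vs S1: L: -4>-8, CL: 3>-1, CR: -2>-3, R: -4>-6.
S3 vs S2: L: -4>-5, CL: 3>1, CR: -2>-5, R: -4>-8.
S3 vs S4: L: -4>-5, CL: 3>0, CR: -2>-6, R: -4>-7.
S3 strictly beats every other strategy against every opponent action, so it is strictly dominant.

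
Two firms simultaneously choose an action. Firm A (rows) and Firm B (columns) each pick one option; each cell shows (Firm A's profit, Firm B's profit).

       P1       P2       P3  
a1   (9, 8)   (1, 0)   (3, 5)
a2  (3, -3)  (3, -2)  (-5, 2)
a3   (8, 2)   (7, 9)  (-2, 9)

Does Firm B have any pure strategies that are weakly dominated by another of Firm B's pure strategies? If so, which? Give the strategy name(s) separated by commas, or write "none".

P2

Nothing dominates P1: P2 at a1 (8>0); P3 at a1 (8>5).
P2 is weakly dominated by P3 (a1: 5>0, a2: 2>-2, a3: 9=9).
P3: no other strategy beats it everywhere (P1 at a2 (2>-3); P2 at a1 (5>0)).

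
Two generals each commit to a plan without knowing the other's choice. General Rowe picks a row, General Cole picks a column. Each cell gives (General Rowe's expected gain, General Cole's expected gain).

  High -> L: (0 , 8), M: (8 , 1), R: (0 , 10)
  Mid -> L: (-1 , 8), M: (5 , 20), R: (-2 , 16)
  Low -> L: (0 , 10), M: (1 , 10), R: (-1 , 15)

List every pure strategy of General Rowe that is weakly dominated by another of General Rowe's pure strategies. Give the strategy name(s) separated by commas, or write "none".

Mid, Low

High is not dominated — it holds its own against Mid at L (0>-1); Low at M (8>1).
High weakly dominates Mid — L: 0>-1, M: 8>5, R: 0>-2.
High weakly dominates Low — L: 0=0, M: 8>1, R: 0>-1.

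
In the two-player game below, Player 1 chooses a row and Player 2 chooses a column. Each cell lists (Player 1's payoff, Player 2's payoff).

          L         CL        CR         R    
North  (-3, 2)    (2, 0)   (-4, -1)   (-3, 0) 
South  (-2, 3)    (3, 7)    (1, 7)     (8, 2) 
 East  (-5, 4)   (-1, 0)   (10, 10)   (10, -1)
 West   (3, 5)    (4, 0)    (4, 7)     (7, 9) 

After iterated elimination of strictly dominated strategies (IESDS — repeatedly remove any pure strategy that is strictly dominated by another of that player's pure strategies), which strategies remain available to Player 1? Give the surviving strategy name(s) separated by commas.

Player 1's strategy North is strictly dominated by South (L: -2>-3, CL: 3>2, CR: 1>-4, R: 8>-3) and is removed.
Player 2's strategy L is strictly dominated by CR (South: 7>3, East: 10>4, West: 7>5) and is removed.
Among the remaining strategies, none is strictly dominated by another pure strategy of the same player, so the elimination stops.
Surviving strategies — Player 1: {South, East, West}; Player 2: {CL, CR, R}.

South, East, West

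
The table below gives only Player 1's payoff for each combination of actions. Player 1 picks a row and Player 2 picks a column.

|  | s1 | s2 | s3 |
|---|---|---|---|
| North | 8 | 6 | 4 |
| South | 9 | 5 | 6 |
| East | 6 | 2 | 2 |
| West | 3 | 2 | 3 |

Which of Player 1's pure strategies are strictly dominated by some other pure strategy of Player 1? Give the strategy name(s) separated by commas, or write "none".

East, West

Nothing dominates North: South at s2 (6>5); East at s1 (8>6); West at s1 (8>3).
South is not dominated — it holds its own against North at s1 (9>8); East at s1 (9>6); West at s1 (9>3).
East: dominated, since North does at least as well everywhere (s1: 8>6, s2: 6>2, s3: 4>2).
West is strictly dominated by North (s1: 8>3, s2: 6>2, s3: 4>3).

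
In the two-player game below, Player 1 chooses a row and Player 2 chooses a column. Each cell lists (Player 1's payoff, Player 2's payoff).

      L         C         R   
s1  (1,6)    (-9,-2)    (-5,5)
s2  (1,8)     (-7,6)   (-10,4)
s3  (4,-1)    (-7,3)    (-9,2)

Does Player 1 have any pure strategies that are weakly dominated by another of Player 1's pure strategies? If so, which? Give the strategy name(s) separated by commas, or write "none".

s2

s1: no other strategy beats it everywhere (s2 at R (-5>-10); s3 at R (-5>-9)).
s3 weakly dominates s2 — L: 4>1, C: -7=-7, R: -9>-10.
s3: no other strategy beats it everywhere (s1 at L (4>1); s2 at L (4>1)).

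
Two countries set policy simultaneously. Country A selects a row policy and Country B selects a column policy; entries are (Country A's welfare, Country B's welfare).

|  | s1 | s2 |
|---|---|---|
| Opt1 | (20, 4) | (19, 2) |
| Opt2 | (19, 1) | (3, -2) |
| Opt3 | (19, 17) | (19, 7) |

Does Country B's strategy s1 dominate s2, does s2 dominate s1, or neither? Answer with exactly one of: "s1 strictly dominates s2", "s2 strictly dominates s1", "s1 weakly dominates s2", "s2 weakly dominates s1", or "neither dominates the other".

s1 strictly dominates s2

Compare s1 to s2 across each opponent action: Opt1: 4>2, Opt2: 1>-2, Opt3: 17>7.
s1 gives a strictly higher payoff against each opponent action, so s1 strictly dominates s2.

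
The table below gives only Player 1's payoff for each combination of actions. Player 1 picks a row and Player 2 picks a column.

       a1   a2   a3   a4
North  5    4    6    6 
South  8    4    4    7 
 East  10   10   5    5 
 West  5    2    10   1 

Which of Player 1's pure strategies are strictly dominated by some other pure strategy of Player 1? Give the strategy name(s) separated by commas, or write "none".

North is not dominated — it holds its own against South at a2 (4=4); East at a3 (6>5); West at a1 (5=5).
South is not dominated — it holds its own against North at a1 (8>5); East at a4 (7>5); West at a1 (8>5).
East is not dominated — it holds its own against North at a1 (10>5); South at a1 (10>8); West at a1 (10>5).
Nothing dominates West: North at a1 (5=5); South at a3 (10>4); East at a3 (10>5).

none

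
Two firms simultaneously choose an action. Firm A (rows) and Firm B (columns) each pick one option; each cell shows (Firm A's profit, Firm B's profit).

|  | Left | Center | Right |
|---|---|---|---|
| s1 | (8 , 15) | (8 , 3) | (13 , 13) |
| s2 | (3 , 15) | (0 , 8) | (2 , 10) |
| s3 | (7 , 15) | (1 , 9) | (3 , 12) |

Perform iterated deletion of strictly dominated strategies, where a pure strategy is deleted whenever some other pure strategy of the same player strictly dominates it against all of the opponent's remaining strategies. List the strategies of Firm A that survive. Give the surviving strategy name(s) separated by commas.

Row s2 is eliminated: s1 beats it against every remaining column (Left: 8>3, Center: 8>0, Right: 13>2).
Firm A's strategy s3 is strictly dominated by s1 (Left: 8>7, Center: 8>1, Right: 13>3) and is removed.
Column Center is eliminated: Left beats it against every remaining row (s1: 15>3).
Column Right is eliminated: Left beats it against every remaining row (s1: 15>13).
Among the remaining strategies, none is strictly dominated by another pure strategy of the same player, so the elimination stops.
Surviving strategies — Firm A: {s1}; Firm B: {Left}.

s1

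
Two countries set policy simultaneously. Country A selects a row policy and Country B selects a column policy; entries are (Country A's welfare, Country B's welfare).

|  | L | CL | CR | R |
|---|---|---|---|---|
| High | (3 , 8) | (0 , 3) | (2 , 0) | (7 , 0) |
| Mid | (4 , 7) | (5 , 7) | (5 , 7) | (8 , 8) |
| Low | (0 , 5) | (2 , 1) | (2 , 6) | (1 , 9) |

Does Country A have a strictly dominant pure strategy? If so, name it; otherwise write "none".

Mid

Mid vs High: L: 4>3, CL: 5>0, CR: 5>2, R: 8>7.
Mid vs Low: L: 4>0, CL: 5>2, CR: 5>2, R: 8>1.
Mid strictly beats every other strategy against every opponent action, so it is strictly dominant.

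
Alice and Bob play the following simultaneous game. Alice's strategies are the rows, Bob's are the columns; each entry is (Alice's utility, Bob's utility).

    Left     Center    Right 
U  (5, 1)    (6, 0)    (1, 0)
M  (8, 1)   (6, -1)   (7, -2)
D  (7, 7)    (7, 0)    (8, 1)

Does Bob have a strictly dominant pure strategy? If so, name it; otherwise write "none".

Left

Left vs Center: U: 1>0, M: 1>-1, D: 7>0.
Left vs Right: U: 1>0, M: 1>-2, D: 7>1.
Left strictly beats every other strategy against every opponent action, so it is strictly dominant.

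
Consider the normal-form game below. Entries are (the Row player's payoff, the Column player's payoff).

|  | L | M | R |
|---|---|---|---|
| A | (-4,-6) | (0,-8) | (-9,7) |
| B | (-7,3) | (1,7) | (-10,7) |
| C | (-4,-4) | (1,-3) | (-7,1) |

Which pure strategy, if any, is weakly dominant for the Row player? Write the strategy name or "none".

C vs A: L: -4=-4, M: 1>0, R: -7>-9.
C vs B: L: -4>-7, M: 1=1, R: -7>-10.
C is at least as good as every other strategy against every opponent action, so it is weakly dominant.

C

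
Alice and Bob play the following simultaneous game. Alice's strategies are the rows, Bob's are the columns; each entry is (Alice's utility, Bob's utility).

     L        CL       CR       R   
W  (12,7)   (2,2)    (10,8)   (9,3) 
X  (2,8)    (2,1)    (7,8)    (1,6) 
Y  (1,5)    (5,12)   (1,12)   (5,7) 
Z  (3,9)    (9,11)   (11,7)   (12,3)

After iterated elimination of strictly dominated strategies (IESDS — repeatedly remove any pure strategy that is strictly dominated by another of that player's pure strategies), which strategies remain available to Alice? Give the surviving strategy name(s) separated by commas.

Row X is eliminated: Z beats it against every remaining column (L: 3>2, CL: 9>2, CR: 11>7, R: 12>1).
Alice's strategy Y is strictly dominated by Z (L: 3>1, CL: 9>5, CR: 11>1, R: 12>5) and is removed.
Column R is eliminated: L beats it against every remaining row (W: 7>3, Z: 9>3).
Among the remaining strategies, none is strictly dominated by another pure strategy of the same player, so the elimination stops.
Surviving strategies — Alice: {W, Z}; Bob: {L, CL, CR}.

W, Z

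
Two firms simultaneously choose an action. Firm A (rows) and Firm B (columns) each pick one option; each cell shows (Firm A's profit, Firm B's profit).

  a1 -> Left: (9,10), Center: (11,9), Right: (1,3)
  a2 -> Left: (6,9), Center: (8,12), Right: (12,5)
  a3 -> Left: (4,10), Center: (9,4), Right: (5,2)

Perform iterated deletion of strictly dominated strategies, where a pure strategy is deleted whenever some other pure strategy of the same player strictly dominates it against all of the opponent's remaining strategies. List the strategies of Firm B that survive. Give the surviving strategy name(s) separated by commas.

Firm B's strategy Right is strictly dominated by Left (a1: 10>3, a2: 9>5, a3: 10>2) and is removed.
Row a2 is eliminated: a1 beats it against every remaining column (Left: 9>6, Center: 11>8).
Row a3 is eliminated: a1 beats it against every remaining column (Left: 9>4, Center: 11>9).
For Firm B, Left strictly dominates Center on the remaining rows (a1: 10>9); eliminate Center.
Among the remaining strategies, none is strictly dominated by another pure strategy of the same player, so the elimination stops.
Surviving strategies — Firm A: {a1}; Firm B: {Left}.

Left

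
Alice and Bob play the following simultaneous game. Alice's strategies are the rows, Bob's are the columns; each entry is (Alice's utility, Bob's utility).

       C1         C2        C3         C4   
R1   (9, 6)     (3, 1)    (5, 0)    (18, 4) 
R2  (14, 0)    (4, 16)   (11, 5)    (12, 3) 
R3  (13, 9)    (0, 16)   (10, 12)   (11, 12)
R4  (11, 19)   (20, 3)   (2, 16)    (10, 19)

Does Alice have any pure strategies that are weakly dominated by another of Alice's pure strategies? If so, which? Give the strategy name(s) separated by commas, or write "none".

R1 is not dominated — it holds its own against R2 at C4 (18>12); R3 at C2 (3>0); R4 at C3 (5>2).
Nothing dominates R2: R1 at C1 (14>9); R3 at C1 (14>13); R4 at C1 (14>11).
R3 is weakly dominated by R2 (C1: 14>13, C2: 4>0, C3: 11>10, C4: 12>11).
R4: no other strategy beats it everywhere (R1 at C1 (11>9); R2 at C2 (20>4); R3 at C2 (20>0)).

R3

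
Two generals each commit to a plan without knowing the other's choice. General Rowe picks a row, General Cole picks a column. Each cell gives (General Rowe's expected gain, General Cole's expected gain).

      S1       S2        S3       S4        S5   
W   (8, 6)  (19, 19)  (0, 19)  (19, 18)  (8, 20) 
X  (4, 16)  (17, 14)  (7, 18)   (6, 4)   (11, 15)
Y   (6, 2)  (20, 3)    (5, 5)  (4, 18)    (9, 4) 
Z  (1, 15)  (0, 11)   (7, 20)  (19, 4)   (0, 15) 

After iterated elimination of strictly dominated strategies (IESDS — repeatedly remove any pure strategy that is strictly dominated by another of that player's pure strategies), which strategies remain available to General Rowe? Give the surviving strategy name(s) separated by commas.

Column S1 is eliminated: S3 beats it against every remaining row (W: 19>6, X: 18>16, Y: 5>2, Z: 20>15).
General Cole's strategy S2 is strictly dominated by S5 (W: 20>19, X: 15>14, Y: 4>3, Z: 15>11) and is removed.
General Rowe's strategy Y is strictly dominated by X (S3: 7>5, S4: 6>4, S5: 11>9) and is removed.
Column S4 is eliminated: S3 beats it against every remaining row (W: 19>18, X: 18>4, Z: 20>4).
For General Rowe, X strictly dominates W on the remaining columns (S3: 7>0, S5: 11>8); eliminate W.
Column S5 is eliminated: S3 beats it against every remaining row (X: 18>15, Z: 20>15).
Among the remaining strategies, none is strictly dominated by another pure strategy of the same player, so the elimination stops.
Surviving strategies — General Rowe: {X, Z}; General Cole: {S3}.

X, Z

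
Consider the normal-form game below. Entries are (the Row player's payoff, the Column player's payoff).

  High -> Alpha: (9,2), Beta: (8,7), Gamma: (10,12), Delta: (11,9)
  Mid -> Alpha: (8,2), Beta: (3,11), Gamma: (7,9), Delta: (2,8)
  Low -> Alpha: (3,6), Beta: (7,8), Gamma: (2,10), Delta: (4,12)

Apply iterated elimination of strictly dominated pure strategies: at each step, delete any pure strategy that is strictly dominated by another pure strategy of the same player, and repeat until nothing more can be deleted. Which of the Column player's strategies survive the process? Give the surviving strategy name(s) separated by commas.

Gamma

For the Row player, High strictly dominates Mid on the remaining columns (Alpha: 9>8, Beta: 8>3, Gamma: 10>7, Delta: 11>2); eliminate Mid.
Row Low is eliminated: High beats it against every remaining column (Alpha: 9>3, Beta: 8>7, Gamma: 10>2, Delta: 11>4).
The Column player's strategy Alpha is strictly dominated by Beta (High: 7>2) and is removed.
The Column player's strategy Beta is strictly dominated by Gamma (High: 12>7) and is removed.
For the Column player, Gamma strictly dominates Delta on the remaining rows (High: 12>9); eliminate Delta.
Among the remaining strategies, none is strictly dominated by another pure strategy of the same player, so the elimination stops.
Surviving strategies — the Row player: {High}; the Column player: {Gamma}.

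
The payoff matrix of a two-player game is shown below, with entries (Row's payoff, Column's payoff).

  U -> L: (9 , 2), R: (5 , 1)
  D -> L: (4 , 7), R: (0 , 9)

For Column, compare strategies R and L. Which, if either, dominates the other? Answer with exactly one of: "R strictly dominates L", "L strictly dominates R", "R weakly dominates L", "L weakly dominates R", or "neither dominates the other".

neither dominates the other

Compare R to L across each choice by Row: U: 1<2, D: 9>7.
R does better at D but worse at U; neither strategy dominates the other.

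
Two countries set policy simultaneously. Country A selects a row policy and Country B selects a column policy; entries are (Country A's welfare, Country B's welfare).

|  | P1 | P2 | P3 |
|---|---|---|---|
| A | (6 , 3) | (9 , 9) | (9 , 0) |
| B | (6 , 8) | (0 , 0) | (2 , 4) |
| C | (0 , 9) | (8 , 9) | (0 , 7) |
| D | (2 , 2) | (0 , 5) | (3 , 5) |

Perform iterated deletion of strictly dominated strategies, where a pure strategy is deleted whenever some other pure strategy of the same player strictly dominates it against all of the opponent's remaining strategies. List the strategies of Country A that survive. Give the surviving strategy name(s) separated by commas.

A, B

Country A's strategy C is strictly dominated by A (P1: 6>0, P2: 9>8, P3: 9>0) and is removed.
For Country A, A strictly dominates D on the remaining columns (P1: 6>2, P2: 9>0, P3: 9>3); eliminate D.
For Country B, P1 strictly dominates P3 on the remaining rows (A: 3>0, B: 8>4); eliminate P3.
Among the remaining strategies, none is strictly dominated by another pure strategy of the same player, so the elimination stops.
Surviving strategies — Country A: {A, B}; Country B: {P1, P2}.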